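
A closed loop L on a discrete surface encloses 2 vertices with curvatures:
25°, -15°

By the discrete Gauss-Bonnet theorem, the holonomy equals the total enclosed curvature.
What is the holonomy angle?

Holonomy = total enclosed curvature = 25° + (-15°) = 10°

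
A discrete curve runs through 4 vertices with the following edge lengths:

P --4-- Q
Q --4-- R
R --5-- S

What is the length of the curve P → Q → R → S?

Arc length = 4 + 4 + 5 = 13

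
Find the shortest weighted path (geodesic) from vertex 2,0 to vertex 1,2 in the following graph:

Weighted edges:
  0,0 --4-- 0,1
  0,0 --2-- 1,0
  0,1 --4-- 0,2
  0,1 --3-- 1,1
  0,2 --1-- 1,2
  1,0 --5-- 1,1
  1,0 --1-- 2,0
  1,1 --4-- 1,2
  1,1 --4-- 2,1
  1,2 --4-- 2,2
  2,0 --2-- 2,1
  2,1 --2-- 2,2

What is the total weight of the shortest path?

Shortest path: 2,0 → 2,1 → 2,2 → 1,2, total weight = 8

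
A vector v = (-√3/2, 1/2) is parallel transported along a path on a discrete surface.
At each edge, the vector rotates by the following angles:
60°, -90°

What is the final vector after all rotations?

Total rotation: 60° + (-90°) = -30°. Final vector: (-0.5000, 0.8660)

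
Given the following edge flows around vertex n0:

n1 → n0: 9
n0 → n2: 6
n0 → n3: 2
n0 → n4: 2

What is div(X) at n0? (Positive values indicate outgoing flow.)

Divergence = sum of outgoing flows = (-9) + 6 + 2 + 2 = 1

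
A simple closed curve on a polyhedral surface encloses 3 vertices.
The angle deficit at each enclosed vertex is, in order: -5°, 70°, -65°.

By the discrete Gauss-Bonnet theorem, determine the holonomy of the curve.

Holonomy = total enclosed curvature = (-5°) + 70° + (-65°) = 0°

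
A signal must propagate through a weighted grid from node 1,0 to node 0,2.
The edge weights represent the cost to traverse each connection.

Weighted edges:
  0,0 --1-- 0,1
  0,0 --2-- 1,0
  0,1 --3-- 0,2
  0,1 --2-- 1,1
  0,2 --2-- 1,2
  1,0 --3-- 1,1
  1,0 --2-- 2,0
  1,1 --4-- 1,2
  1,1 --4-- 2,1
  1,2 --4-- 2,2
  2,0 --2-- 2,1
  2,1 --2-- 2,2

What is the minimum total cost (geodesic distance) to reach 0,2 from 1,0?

Shortest path: 1,0 → 0,0 → 0,1 → 0,2, total weight = 6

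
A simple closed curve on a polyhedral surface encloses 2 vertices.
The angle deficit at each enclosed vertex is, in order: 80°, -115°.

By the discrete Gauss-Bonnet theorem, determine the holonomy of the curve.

Holonomy = total enclosed curvature = 80° + (-115°) = -35°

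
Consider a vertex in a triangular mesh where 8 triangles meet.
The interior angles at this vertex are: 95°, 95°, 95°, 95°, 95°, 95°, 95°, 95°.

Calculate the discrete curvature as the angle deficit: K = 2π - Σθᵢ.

Sum of angles = 760°. K = 360° - 760° = -400°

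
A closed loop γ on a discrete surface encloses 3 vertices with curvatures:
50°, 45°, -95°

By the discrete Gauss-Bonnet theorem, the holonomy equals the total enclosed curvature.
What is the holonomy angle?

Holonomy = total enclosed curvature = 50° + 45° + (-95°) = 0°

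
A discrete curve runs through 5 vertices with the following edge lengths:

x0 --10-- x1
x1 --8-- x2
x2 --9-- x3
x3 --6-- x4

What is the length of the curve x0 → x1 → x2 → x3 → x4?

Arc length = 10 + 8 + 9 + 6 = 33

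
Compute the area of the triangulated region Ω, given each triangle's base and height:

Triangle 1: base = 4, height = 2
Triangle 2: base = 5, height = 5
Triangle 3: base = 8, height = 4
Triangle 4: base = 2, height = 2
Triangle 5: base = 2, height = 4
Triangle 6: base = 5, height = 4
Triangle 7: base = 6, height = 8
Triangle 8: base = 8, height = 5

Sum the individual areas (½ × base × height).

(1/2)×4×2 + (1/2)×5×5 + (1/2)×8×4 + (1/2)×2×2 + (1/2)×2×4 + (1/2)×5×4 + (1/2)×6×8 + (1/2)×8×5 = 92.5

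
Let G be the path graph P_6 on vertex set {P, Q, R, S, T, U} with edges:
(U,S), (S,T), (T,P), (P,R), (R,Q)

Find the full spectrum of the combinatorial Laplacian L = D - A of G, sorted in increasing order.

The path graph P_n has Laplacian eigenvalues λ_k = 2 − 2cos(kπ/n), k = 0, 1, …, n−1. Here n = 6:
k=0: 2 − 2cos(0) = 0.0; k=1: 2 − 2cos(π/6) = 0.2679; k=2: 2 − 2cos(π/3) = 1.0; k=3: 2 − 2cos(π/2) = 2.0; k=4: 2 − 2cos(2π/3) = 3.0; k=5: 2 − 2cos(5π/6) = 3.7321.
Laplacian eigenvalues (increasing order): [0.0, 0.2679, 1.0, 2.0, 3.0, 3.7321]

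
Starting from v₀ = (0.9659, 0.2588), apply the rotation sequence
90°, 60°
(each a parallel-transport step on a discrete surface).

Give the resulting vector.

Total rotation: 90° + 60° = 150°. Final vector: (-0.9659, 0.2588)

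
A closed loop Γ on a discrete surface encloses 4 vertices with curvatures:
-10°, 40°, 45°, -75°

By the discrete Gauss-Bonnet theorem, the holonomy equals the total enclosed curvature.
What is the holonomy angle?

Holonomy = total enclosed curvature = (-10°) + 40° + 45° + (-75°) = 0°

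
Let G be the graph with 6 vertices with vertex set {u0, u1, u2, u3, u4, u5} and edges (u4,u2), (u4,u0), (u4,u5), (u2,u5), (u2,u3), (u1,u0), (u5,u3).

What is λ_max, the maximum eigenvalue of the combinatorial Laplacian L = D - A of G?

Degrees: deg(u0) = 2, deg(u1) = 1, deg(u2) = 3, deg(u3) = 2, deg(u4) = 3, deg(u5) = 3.
L = D − A with rows/columns ordered (u0, u1, u2, u3, u4, u5):
  [ 2, -1,  0,  0, -1,  0]
  [-1,  1,  0,  0,  0,  0]
  [ 0,  0,  3, -1, -1, -1]
  [ 0,  0, -1,  2,  0, -1]
  [-1,  0, -1,  0,  3, -1]
  [ 0,  0, -1, -1, -1,  3]
Characteristic polynomial: det(λI − L) = λ(λ² − 5λ + 2)(λ − 2)(λ − 3)(λ − 4).
Roots: λ = 0; (λ² − 5λ + 2) = 0 ⇒ λ = (5 ± √17)/2 ≈ 0.4384, 4.5616; (λ − 2) = 0 ⇒ λ = 2; (λ − 3) = 0 ⇒ λ = 3; (λ − 4) = 0 ⇒ λ = 4.
(Check: the roots sum (with multiplicity) to 14, matching trace L = Σdeg = 2·7 = 14.)
Laplacian eigenvalues: [0.0, 0.4384, 2.0, 3.0, 4.0, 4.5616]. Largest eigenvalue (spectral radius) = 4.5616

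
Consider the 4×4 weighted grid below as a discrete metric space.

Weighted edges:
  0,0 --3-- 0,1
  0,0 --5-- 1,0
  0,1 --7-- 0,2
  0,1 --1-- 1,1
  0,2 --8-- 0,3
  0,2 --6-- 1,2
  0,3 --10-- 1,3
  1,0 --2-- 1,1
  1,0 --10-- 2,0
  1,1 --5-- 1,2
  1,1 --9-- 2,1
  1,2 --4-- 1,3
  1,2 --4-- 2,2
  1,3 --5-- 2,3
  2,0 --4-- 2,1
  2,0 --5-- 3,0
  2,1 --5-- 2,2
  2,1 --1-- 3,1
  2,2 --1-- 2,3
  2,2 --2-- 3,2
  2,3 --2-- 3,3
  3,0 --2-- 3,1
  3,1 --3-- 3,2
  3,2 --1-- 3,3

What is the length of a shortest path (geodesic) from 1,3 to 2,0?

Shortest path: 1,3 → 2,3 → 2,2 → 2,1 → 2,0, total weight = 15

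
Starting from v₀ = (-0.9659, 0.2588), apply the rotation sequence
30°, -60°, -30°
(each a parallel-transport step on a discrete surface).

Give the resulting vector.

Total rotation: 30° + (-60°) + (-30°) = -60°. Final vector: (-0.2588, 0.9659)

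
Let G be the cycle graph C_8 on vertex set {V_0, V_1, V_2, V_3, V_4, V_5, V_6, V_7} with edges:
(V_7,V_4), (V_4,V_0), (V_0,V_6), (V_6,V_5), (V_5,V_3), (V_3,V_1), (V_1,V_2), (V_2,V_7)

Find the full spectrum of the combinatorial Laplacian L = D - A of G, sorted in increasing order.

The cycle graph C_n has Laplacian eigenvalues λ_k = 2 − 2cos(2πk/n), k = 0, 1, …, n−1. Here n = 8:
k=0: 2 − 2cos(0) = 0.0; k=1: 2 − 2cos(π/4) = 0.5858; k=2: 2 − 2cos(π/2) = 2.0; k=3: 2 − 2cos(3π/4) = 3.4142; k=4: 2 − 2cos(π) = 4.0; k=5: 2 − 2cos(5π/4) = 3.4142; k=6: 2 − 2cos(3π/2) = 2.0; k=7: 2 − 2cos(7π/4) = 0.5858.
Laplacian eigenvalues (increasing order): [0.0, 0.5858, 0.5858, 2.0, 2.0, 3.4142, 3.4142, 4.0]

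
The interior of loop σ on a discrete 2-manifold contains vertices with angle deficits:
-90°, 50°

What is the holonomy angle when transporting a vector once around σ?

Holonomy = total enclosed curvature = (-90°) + 50° = -40°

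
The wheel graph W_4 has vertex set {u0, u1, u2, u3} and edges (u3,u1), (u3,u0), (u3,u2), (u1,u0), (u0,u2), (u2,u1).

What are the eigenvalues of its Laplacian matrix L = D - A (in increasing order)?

The wheel W_4 is the join K_1 ∨ C_3 (a hub joined to every vertex of a cycle of length 3). For a join G ∨ H (G on p vertices, H on q vertices) the Laplacian spectrum is 0, p+q, the eigenvalues of L(G) other than one 0 each shifted by +q, and the eigenvalues of L(H) other than one 0 each shifted by +p. With G = K_1 (p = 1, nothing left after dropping its 0) and H = C_3 (q = 3, eigenvalues 2 − 2cos(2πk/3), k = 0, …, 2; drop k = 0), the spectrum of W_4 is 0, 4, and 1 + (2 − 2cos(2πk/3)) = 3 − 2cos(2πk/3) for k = 1, …, 2:
k=1: 3 − 2cos(2π/3) = 4.0; k=2: 3 − 2cos(4π/3) = 4.0.
Laplacian eigenvalues (increasing order): [0.0, 4.0, 4.0, 4.0]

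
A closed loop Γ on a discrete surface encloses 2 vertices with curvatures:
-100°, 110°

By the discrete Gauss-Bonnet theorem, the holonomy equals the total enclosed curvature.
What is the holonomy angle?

Holonomy = total enclosed curvature = (-100°) + 110° = 10°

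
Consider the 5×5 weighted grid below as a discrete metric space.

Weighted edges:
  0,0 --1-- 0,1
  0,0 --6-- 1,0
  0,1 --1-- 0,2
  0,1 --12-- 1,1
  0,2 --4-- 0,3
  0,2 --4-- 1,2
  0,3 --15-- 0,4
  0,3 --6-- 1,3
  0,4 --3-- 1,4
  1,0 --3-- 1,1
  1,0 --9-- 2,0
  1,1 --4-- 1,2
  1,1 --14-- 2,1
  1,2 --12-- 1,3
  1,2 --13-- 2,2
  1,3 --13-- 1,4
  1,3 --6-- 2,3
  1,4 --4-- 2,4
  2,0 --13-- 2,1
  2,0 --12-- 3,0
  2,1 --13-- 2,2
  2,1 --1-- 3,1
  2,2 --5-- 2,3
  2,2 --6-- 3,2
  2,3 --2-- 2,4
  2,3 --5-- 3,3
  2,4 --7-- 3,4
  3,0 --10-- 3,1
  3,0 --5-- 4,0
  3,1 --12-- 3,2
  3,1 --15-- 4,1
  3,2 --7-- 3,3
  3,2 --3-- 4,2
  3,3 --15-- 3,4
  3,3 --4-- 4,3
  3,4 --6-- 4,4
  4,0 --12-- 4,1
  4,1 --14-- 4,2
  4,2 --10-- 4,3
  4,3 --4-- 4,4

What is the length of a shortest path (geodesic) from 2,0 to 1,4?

Shortest path: 2,0 → 2,1 → 2,2 → 2,3 → 2,4 → 1,4, total weight = 37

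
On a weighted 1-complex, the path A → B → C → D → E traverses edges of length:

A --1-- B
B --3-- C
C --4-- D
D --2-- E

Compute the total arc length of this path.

Arc length = 1 + 3 + 4 + 2 = 10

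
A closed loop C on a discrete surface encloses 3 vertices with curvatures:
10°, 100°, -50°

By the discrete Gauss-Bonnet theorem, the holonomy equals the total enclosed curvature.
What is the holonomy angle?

Holonomy = total enclosed curvature = 10° + 100° + (-50°) = 60°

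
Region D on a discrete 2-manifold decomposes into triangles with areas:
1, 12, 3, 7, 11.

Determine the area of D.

1 + 12 + 3 + 7 + 11 = 34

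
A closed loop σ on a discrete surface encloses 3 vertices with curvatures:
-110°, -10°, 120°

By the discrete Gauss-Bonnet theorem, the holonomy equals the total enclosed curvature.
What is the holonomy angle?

Holonomy = total enclosed curvature = (-110°) + (-10°) + 120° = 0°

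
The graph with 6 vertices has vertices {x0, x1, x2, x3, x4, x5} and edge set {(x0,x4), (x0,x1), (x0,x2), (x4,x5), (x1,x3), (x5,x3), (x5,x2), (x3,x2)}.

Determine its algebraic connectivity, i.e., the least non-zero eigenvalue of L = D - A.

Degrees: deg(x0) = 3, deg(x1) = 2, deg(x2) = 3, deg(x3) = 3, deg(x4) = 2, deg(x5) = 3.
L = D − A with rows/columns ordered (x0, x1, x2, x3, x4, x5):
  [ 3, -1, -1,  0, -1,  0]
  [-1,  2,  0, -1,  0,  0]
  [-1,  0,  3, -1,  0, -1]
  [ 0, -1, -1,  3,  0, -1]
  [-1,  0,  0,  0,  2, -1]
  [ 0,  0, -1, -1, -1,  3]
Characteristic polynomial: det(λI − L) = λ(λ² − 6λ + 7)(λ − 2)(λ − 3)(λ − 5).
Roots: λ = 0; (λ² − 6λ + 7) = 0 ⇒ λ = 3 ± √2 ≈ 1.5858, 4.4142; (λ − 2) = 0 ⇒ λ = 2; (λ − 3) = 0 ⇒ λ = 3; (λ − 5) = 0 ⇒ λ = 5.
(Check: the roots sum (with multiplicity) to 16, matching trace L = Σdeg = 2·8 = 16.)
Laplacian eigenvalues: [0.0, 1.5858, 2.0, 3.0, 4.4142, 5.0]. Algebraic connectivity (smallest non-zero eigenvalue) = 1.5858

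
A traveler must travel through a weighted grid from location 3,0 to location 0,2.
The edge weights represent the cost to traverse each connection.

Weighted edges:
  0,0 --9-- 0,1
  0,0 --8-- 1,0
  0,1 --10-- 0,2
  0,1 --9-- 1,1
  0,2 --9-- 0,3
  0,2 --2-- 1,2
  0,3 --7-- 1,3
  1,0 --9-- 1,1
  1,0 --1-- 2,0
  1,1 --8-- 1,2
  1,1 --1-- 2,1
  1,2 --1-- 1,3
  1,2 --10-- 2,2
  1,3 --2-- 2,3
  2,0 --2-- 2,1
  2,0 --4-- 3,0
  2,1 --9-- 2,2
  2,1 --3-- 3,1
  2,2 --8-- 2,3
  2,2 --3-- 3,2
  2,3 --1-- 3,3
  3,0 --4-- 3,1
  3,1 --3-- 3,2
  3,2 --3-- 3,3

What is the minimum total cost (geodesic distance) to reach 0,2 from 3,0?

Shortest path: 3,0 → 3,1 → 3,2 → 3,3 → 2,3 → 1,3 → 1,2 → 0,2, total weight = 16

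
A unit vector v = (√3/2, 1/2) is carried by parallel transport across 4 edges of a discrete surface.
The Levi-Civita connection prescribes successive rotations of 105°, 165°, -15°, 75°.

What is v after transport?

Total rotation: 105° + 165° + (-15°) + 75° = 330° ≡ -30° (mod 360°). Final vector: (1, 0)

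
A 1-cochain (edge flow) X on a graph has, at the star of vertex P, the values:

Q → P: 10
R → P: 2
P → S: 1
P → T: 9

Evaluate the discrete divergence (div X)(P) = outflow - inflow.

Divergence = sum of outgoing flows = (-10) + (-2) + 1 + 9 = -2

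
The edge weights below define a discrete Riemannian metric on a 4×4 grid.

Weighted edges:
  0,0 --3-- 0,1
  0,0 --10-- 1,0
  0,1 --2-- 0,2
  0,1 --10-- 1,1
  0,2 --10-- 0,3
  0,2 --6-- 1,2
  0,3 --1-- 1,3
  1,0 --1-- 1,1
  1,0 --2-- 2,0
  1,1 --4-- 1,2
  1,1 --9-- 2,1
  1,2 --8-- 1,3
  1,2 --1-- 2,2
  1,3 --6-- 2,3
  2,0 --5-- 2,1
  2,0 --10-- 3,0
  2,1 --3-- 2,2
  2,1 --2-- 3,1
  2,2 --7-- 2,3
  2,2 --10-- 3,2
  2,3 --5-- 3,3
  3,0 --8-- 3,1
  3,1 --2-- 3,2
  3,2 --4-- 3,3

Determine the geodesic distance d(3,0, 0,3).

Shortest path: 3,0 → 3,1 → 2,1 → 2,2 → 1,2 → 1,3 → 0,3, total weight = 23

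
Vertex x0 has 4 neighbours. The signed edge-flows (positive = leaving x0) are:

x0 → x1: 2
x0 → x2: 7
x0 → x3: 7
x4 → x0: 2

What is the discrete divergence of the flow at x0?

Divergence = sum of outgoing flows = 2 + 7 + 7 + (-2) = 14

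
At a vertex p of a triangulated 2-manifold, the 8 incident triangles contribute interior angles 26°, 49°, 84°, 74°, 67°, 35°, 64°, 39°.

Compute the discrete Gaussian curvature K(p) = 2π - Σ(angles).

Sum of angles = 438°. K = 360° - 438° = -78° = -13π/30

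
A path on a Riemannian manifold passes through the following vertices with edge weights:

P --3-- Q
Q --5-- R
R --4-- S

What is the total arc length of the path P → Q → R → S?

Arc length = 3 + 5 + 4 = 12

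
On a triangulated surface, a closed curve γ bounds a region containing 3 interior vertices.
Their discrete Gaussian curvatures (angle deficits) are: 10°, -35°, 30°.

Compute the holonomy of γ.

Holonomy = total enclosed curvature = 10° + (-35°) + 30° = 5°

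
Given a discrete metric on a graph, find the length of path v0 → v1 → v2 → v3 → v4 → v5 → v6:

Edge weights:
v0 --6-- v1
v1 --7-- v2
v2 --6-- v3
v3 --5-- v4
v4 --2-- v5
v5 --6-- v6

Arc length = 6 + 7 + 6 + 5 + 2 + 6 = 32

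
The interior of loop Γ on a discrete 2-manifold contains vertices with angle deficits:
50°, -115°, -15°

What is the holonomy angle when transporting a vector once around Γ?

Holonomy = total enclosed curvature = 50° + (-115°) + (-15°) = -80°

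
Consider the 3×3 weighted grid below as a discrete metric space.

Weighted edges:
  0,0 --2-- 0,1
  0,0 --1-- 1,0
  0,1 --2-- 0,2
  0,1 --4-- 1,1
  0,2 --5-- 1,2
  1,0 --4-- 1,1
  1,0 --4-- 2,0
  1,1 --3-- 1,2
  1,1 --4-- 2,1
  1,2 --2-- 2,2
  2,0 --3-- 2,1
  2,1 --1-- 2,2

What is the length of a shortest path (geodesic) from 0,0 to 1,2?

Shortest path: 0,0 → 1,0 → 1,1 → 1,2, total weight = 8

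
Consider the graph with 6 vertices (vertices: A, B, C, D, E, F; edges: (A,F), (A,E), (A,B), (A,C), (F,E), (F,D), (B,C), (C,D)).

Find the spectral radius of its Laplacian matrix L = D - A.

Degrees: deg(A) = 4, deg(B) = 2, deg(C) = 3, deg(D) = 2, deg(E) = 2, deg(F) = 3.
L = D − A with rows/columns ordered (A, B, C, D, E, F):
  [ 4, -1, -1,  0, -1, -1]
  [-1,  2, -1,  0,  0,  0]
  [-1, -1,  3, -1,  0,  0]
  [ 0,  0, -1,  2,  0, -1]
  [-1,  0,  0,  0,  2, -1]
  [-1,  0,  0, -1, -1,  3]
Characteristic polynomial: det(λI − L) = λ(λ² − 5λ + 5)(λ² − 7λ + 9)(λ − 4).
Roots: λ = 0; (λ² − 5λ + 5) = 0 ⇒ λ = (5 ± √5)/2 ≈ 1.382, 3.618; (λ² − 7λ + 9) = 0 ⇒ λ = (7 ± √13)/2 ≈ 1.6972, 5.3028; (λ − 4) = 0 ⇒ λ = 4.
(Check: the roots sum (with multiplicity) to 16, matching trace L = Σdeg = 2·8 = 16.)
Laplacian eigenvalues: [0.0, 1.382, 1.6972, 3.618, 4.0, 5.3028]. Largest eigenvalue (spectral radius) = 5.3028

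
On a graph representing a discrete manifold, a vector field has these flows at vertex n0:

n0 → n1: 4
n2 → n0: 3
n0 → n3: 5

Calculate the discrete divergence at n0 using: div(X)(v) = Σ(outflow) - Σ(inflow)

Divergence = sum of outgoing flows = 4 + (-3) + 5 = 6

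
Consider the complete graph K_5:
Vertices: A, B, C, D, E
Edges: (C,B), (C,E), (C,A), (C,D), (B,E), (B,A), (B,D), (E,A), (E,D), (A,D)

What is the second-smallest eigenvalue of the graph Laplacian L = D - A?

For the complete graph K_n, L = nI − J (J = all-ones matrix). J has eigenvalues n (once, eigenvector 𝟙) and 0 (multiplicity n−1), so L has eigenvalues 0 (once) and n (multiplicity n−1). Here n = 5: eigenvalue 0 once and 5 with multiplicity 4.
Laplacian eigenvalues: [0.0, 5.0, 5.0, 5.0, 5.0]. Algebraic connectivity (smallest non-zero eigenvalue) = 5.0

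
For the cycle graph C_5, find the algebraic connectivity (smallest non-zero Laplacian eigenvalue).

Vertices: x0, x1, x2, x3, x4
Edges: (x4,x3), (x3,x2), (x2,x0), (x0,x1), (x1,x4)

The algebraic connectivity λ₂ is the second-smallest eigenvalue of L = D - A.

The cycle graph C_n has Laplacian eigenvalues λ_k = 2 − 2cos(2πk/n), k = 0, 1, …, n−1. Here n = 5:
k=0: 2 − 2cos(0) = 0.0; k=1: 2 − 2cos(2π/5) = 1.382; k=2: 2 − 2cos(4π/5) = 3.618; k=3: 2 − 2cos(6π/5) = 3.618; k=4: 2 − 2cos(8π/5) = 1.382.
Laplacian eigenvalues: [0.0, 1.382, 1.382, 3.618, 3.618]. Algebraic connectivity (smallest non-zero eigenvalue) = 1.382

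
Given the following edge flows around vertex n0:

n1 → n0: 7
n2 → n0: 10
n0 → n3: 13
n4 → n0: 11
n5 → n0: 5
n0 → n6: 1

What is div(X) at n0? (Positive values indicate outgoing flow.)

Divergence = sum of outgoing flows = (-7) + (-10) + 13 + (-11) + (-5) + 1 = -19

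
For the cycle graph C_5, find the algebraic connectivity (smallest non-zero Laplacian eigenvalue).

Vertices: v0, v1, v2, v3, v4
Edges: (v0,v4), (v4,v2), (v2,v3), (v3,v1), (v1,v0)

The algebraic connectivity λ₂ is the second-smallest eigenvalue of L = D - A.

The cycle graph C_n has Laplacian eigenvalues λ_k = 2 − 2cos(2πk/n), k = 0, 1, …, n−1. Here n = 5:
k=0: 2 − 2cos(0) = 0.0; k=1: 2 − 2cos(2π/5) = 1.382; k=2: 2 − 2cos(4π/5) = 3.618; k=3: 2 − 2cos(6π/5) = 3.618; k=4: 2 − 2cos(8π/5) = 1.382.
Laplacian eigenvalues: [0.0, 1.382, 1.382, 3.618, 3.618]. Algebraic connectivity (smallest non-zero eigenvalue) = 1.382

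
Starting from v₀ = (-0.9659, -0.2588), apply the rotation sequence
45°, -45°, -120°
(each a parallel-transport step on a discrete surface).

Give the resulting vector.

Total rotation: 45° + (-45°) + (-120°) = -120°. Final vector: (0.2588, 0.9659)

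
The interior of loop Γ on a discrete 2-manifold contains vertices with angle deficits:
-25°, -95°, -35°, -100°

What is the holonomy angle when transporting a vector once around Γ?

Holonomy = total enclosed curvature = (-25°) + (-95°) + (-35°) + (-100°) = -255°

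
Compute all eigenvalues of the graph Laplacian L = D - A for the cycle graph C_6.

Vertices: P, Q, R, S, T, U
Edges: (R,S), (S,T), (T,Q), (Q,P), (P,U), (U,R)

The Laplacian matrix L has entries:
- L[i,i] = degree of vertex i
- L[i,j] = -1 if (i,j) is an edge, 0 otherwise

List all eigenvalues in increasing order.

The cycle graph C_n has Laplacian eigenvalues λ_k = 2 − 2cos(2πk/n), k = 0, 1, …, n−1. Here n = 6:
k=0: 2 − 2cos(0) = 0.0; k=1: 2 − 2cos(π/3) = 1.0; k=2: 2 − 2cos(2π/3) = 3.0; k=3: 2 − 2cos(π) = 4.0; k=4: 2 − 2cos(4π/3) = 3.0; k=5: 2 − 2cos(5π/3) = 1.0.
Laplacian eigenvalues (increasing order): [0.0, 1.0, 1.0, 3.0, 3.0, 4.0]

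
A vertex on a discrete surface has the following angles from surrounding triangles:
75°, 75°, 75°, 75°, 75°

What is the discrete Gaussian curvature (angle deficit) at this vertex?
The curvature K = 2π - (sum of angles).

Sum of angles = 375°. K = 360° - 375° = -15°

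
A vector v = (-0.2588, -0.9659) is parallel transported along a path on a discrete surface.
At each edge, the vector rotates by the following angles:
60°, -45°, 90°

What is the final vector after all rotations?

Total rotation: 60° + (-45°) + 90° = 105°. Final vector: (1, 0)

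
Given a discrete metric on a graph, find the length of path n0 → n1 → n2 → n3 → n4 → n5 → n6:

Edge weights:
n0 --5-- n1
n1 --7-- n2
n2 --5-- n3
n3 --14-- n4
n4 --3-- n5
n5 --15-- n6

Arc length = 5 + 7 + 5 + 14 + 3 + 15 = 49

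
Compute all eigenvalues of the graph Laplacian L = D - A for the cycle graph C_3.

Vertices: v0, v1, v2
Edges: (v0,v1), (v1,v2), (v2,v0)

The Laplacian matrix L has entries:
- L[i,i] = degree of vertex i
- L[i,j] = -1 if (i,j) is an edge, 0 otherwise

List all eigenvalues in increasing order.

The cycle graph C_n has Laplacian eigenvalues λ_k = 2 − 2cos(2πk/n), k = 0, 1, …, n−1. Here n = 3:
k=0: 2 − 2cos(0) = 0.0; k=1: 2 − 2cos(2π/3) = 3.0; k=2: 2 − 2cos(4π/3) = 3.0.
Laplacian eigenvalues (increasing order): [0.0, 3.0, 3.0]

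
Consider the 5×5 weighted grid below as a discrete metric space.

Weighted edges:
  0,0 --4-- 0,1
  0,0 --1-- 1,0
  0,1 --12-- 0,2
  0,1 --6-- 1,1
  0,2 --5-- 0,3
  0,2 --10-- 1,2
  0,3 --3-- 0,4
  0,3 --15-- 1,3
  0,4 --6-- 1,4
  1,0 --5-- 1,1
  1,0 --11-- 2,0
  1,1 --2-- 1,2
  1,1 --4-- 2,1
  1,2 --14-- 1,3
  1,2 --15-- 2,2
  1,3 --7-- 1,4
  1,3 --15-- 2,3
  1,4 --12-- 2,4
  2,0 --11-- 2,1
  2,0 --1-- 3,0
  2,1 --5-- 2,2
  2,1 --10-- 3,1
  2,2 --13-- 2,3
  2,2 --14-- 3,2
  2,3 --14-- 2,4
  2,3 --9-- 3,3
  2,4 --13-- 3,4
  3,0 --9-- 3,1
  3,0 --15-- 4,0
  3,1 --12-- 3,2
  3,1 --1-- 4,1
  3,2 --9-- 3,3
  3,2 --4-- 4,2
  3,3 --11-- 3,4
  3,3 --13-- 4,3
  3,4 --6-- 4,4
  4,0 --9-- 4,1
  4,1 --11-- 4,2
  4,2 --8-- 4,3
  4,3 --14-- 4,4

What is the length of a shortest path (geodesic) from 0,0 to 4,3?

Shortest path: 0,0 → 1,0 → 1,1 → 2,1 → 3,1 → 4,1 → 4,2 → 4,3, total weight = 40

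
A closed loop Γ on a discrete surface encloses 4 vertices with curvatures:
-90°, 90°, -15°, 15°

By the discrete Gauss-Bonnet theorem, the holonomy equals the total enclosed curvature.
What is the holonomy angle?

Holonomy = total enclosed curvature = (-90°) + 90° + (-15°) + 15° = 0°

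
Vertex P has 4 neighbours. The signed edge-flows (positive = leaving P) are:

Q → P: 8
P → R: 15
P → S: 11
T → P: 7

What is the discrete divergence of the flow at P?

Divergence = sum of outgoing flows = (-8) + 15 + 11 + (-7) = 11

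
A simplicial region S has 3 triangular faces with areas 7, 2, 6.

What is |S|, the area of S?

7 + 2 + 6 = 15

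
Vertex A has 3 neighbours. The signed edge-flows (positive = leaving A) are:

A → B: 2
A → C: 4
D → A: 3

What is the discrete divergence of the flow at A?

Divergence = sum of outgoing flows = 2 + 4 + (-3) = 3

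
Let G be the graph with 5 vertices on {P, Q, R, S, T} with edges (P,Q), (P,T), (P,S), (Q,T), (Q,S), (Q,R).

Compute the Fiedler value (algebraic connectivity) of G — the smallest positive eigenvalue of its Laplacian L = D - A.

Degrees: deg(P) = 3, deg(Q) = 4, deg(R) = 1, deg(S) = 2, deg(T) = 2.
L = D − A with rows/columns ordered (P, Q, R, S, T):
  [ 3, -1,  0, -1, -1]
  [-1,  4, -1, -1, -1]
  [ 0, -1,  1,  0,  0]
  [-1, -1,  0,  2,  0]
  [-1, -1,  0,  0,  2]
Characteristic polynomial: det(λI − L) = λ(λ − 1)(λ − 2)(λ − 4)(λ − 5).
Roots: λ = 0; (λ − 1) = 0 ⇒ λ = 1; (λ − 2) = 0 ⇒ λ = 2; (λ − 4) = 0 ⇒ λ = 4; (λ − 5) = 0 ⇒ λ = 5.
(Check: the roots sum (with multiplicity) to 12, matching trace L = Σdeg = 2·6 = 12.)
Laplacian eigenvalues: [0.0, 1.0, 2.0, 4.0, 5.0]. Algebraic connectivity (smallest non-zero eigenvalue) = 1.0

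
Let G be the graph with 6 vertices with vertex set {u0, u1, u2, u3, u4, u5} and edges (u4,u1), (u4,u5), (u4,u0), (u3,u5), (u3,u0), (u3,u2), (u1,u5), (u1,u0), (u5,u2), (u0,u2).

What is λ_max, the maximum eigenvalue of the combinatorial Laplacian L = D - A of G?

Degrees: deg(u0) = 4, deg(u1) = 3, deg(u2) = 3, deg(u3) = 3, deg(u4) = 3, deg(u5) = 4.
L = D − A with rows/columns ordered (u0, u1, u2, u3, u4, u5):
  [ 4, -1, -1, -1, -1,  0]
  [-1,  3,  0,  0, -1, -1]
  [-1,  0,  3, -1,  0, -1]
  [-1,  0, -1,  3,  0, -1]
  [-1, -1,  0,  0,  3, -1]
  [ 0, -1, -1, -1, -1,  4]
Characteristic polynomial: det(λI − L) = λ(λ − 2)(λ − 4)³(λ − 6).
Roots: λ = 0; (λ − 2) = 0 ⇒ λ = 2; (λ − 4) = 0 ⇒ λ = 4 (multiplicity 3); (λ − 6) = 0 ⇒ λ = 6.
(Check: the roots sum (with multiplicity) to 20, matching trace L = Σdeg = 2·10 = 20.)
Laplacian eigenvalues: [0.0, 2.0, 4.0, 4.0, 4.0, 6.0]. Largest eigenvalue (spectral radius) = 6.0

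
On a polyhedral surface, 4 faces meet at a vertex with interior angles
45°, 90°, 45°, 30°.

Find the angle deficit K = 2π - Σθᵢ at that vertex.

Sum of angles = 210°. K = 360° - 210° = 150°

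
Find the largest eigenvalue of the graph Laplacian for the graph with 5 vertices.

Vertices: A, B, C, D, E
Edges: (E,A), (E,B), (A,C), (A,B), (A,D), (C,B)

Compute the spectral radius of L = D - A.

Degrees: deg(A) = 4, deg(B) = 3, deg(C) = 2, deg(D) = 1, deg(E) = 2.
L = D − A with rows/columns ordered (A, B, C, D, E):
  [ 4, -1, -1, -1, -1]
  [-1,  3, -1,  0, -1]
  [-1, -1,  2,  0,  0]
  [-1,  0,  0,  1,  0]
  [-1, -1,  0,  0,  2]
Characteristic polynomial: det(λI − L) = λ(λ − 1)(λ − 2)(λ − 4)(λ − 5).
Roots: λ = 0; (λ − 1) = 0 ⇒ λ = 1; (λ − 2) = 0 ⇒ λ = 2; (λ − 4) = 0 ⇒ λ = 4; (λ − 5) = 0 ⇒ λ = 5.
(Check: the roots sum (with multiplicity) to 12, matching trace L = Σdeg = 2·6 = 12.)
Laplacian eigenvalues: [0.0, 1.0, 2.0, 4.0, 5.0]. Largest eigenvalue (spectral radius) = 5.0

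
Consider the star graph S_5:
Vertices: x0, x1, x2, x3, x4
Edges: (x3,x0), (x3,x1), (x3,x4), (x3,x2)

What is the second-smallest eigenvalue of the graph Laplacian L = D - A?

The star S_5 is the complete bipartite graph K_{1,4} (one hub of degree 4, 4 leaves of degree 1). The Laplacian spectrum of K_{p,q} is 0, p (multiplicity q−1), q (multiplicity p−1), p+q. With p = 1, q = 4: 0 once, 1 with multiplicity 3, and 5 once. (Check: trace L = sum of degrees = 8 = 3·1 + 5.)
Laplacian eigenvalues: [0.0, 1.0, 1.0, 1.0, 5.0]. Algebraic connectivity (smallest non-zero eigenvalue) = 1.0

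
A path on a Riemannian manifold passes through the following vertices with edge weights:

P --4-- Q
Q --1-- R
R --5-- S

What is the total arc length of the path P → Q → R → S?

Arc length = 4 + 1 + 5 = 10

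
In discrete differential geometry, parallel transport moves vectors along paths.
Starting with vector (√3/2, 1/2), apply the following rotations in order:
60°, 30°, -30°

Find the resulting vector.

Total rotation: 60° + 30° + (-30°) = 60°. Final vector: (0, 1)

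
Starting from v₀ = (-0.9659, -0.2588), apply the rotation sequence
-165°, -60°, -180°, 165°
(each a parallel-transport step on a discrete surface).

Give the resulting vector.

Total rotation: (-165°) + (-60°) + (-180°) + 165° = -240° ≡ 120° (mod 360°). Final vector: (0.7071, -0.7071)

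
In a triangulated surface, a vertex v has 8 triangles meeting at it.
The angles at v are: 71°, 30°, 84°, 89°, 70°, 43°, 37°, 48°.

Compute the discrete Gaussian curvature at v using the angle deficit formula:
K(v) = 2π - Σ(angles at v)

Sum of angles = 472°. K = 360° - 472° = -112° = -28π/45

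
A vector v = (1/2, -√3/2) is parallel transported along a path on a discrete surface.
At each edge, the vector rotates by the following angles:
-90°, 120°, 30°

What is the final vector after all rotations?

Total rotation: (-90°) + 120° + 30° = 60°. Final vector: (1, 0)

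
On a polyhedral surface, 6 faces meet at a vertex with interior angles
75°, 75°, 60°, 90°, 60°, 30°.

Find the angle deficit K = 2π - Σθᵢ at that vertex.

Sum of angles = 390°. K = 360° - 390° = -30° = -π/6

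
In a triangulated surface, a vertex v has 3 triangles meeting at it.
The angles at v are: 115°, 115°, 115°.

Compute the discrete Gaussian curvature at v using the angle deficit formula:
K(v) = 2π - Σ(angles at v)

Sum of angles = 345°. K = 360° - 345° = 15° = π/12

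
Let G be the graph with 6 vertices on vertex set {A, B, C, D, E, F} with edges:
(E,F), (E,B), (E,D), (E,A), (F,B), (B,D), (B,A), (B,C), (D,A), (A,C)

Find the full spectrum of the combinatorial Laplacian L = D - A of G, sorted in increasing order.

Degrees: deg(A) = 4, deg(B) = 5, deg(C) = 2, deg(D) = 3, deg(E) = 4, deg(F) = 2.
L = D − A with rows/columns ordered (A, B, C, D, E, F):
  [ 4, -1, -1, -1, -1,  0]
  [-1,  5, -1, -1, -1, -1]
  [-1, -1,  2,  0,  0,  0]
  [-1, -1,  0,  3, -1,  0]
  [-1, -1,  0, -1,  4, -1]
  [ 0, -1,  0,  0, -1,  2]
Characteristic polynomial: det(λI − L) = λ(λ² − 7λ + 9)(λ² − 7λ + 11)(λ − 6).
Roots: λ = 0; (λ² − 7λ + 9) = 0 ⇒ λ = (7 ± √13)/2 ≈ 1.6972, 5.3028; (λ² − 7λ + 11) = 0 ⇒ λ = (7 ± √5)/2 ≈ 2.382, 4.618; (λ − 6) = 0 ⇒ λ = 6.
(Check: the roots sum (with multiplicity) to 20, matching trace L = Σdeg = 2·10 = 20.)
Laplacian eigenvalues (increasing order): [0.0, 1.6972, 2.382, 4.618, 5.3028, 6.0]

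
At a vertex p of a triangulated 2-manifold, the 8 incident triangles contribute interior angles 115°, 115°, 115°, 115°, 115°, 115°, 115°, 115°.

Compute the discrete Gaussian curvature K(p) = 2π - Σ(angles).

Sum of angles = 920°. K = 360° - 920° = -560° = -28π/9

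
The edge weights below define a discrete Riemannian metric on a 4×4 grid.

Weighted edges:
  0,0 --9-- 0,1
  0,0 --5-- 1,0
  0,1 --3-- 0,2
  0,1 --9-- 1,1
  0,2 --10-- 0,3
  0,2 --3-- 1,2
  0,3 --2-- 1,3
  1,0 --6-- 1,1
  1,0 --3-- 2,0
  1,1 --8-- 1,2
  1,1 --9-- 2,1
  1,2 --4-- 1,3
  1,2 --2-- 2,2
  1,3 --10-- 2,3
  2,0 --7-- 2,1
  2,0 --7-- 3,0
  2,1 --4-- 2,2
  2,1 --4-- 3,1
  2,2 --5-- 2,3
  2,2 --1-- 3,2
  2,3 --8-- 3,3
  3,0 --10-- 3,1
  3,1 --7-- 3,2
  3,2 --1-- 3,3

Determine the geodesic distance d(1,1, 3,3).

Shortest path: 1,1 → 1,2 → 2,2 → 3,2 → 3,3, total weight = 12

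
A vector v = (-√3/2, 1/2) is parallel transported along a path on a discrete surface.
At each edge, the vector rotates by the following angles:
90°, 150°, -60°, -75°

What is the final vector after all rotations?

Total rotation: 90° + 150° + (-60°) + (-75°) = 105°. Final vector: (-0.2588, -0.9659)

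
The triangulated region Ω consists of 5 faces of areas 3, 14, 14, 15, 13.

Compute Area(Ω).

3 + 14 + 14 + 15 + 13 = 59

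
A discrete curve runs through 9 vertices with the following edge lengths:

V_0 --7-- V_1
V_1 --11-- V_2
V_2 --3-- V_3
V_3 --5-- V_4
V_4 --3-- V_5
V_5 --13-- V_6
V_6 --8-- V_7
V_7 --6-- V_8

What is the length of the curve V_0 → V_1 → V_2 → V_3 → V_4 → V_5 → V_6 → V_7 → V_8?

Arc length = 7 + 11 + 3 + 5 + 3 + 13 + 8 + 6 = 56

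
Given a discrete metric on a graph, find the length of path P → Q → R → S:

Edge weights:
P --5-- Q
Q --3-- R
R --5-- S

Arc length = 5 + 3 + 5 = 13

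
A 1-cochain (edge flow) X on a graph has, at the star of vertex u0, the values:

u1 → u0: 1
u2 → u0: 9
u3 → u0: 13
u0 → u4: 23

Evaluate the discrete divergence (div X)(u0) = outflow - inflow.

Divergence = sum of outgoing flows = (-1) + (-9) + (-13) + 23 = 0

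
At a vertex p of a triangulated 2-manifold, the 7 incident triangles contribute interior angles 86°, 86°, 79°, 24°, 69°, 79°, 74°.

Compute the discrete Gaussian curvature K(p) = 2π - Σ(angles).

Sum of angles = 497°. K = 360° - 497° = -137° = -137π/180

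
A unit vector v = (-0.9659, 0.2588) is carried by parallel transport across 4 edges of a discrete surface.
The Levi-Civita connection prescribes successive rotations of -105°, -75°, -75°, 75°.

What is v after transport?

Total rotation: (-105°) + (-75°) + (-75°) + 75° = -180° ≡ 180° (mod 360°). Final vector: (0.9659, -0.2588)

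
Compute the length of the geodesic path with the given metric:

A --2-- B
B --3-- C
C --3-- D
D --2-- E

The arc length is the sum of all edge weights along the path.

Arc length = 2 + 3 + 3 + 2 = 10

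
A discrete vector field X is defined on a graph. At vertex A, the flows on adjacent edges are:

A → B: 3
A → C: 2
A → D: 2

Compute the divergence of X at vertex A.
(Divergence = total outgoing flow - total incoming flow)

Divergence = sum of outgoing flows = 3 + 2 + 2 = 7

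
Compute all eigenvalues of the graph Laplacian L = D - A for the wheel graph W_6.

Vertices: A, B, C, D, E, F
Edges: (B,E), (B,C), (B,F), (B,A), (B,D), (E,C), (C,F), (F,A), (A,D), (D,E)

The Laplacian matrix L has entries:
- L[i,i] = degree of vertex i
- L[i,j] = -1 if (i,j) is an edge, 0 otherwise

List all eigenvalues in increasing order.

The wheel W_6 is the join K_1 ∨ C_5 (a hub joined to every vertex of a cycle of length 5). For a join G ∨ H (G on p vertices, H on q vertices) the Laplacian spectrum is 0, p+q, the eigenvalues of L(G) other than one 0 each shifted by +q, and the eigenvalues of L(H) other than one 0 each shifted by +p. With G = K_1 (p = 1, nothing left after dropping its 0) and H = C_5 (q = 5, eigenvalues 2 − 2cos(2πk/5), k = 0, …, 4; drop k = 0), the spectrum of W_6 is 0, 6, and 1 + (2 − 2cos(2πk/5)) = 3 − 2cos(2πk/5) for k = 1, …, 4:
k=1: 3 − 2cos(2π/5) = 2.382; k=2: 3 − 2cos(4π/5) = 4.618; k=3: 3 − 2cos(6π/5) = 4.618; k=4: 3 − 2cos(8π/5) = 2.382.
Laplacian eigenvalues (increasing order): [0.0, 2.382, 2.382, 4.618, 4.618, 6.0]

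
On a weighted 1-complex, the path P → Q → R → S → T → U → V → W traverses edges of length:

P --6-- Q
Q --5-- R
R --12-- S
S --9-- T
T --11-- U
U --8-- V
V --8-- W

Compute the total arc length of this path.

Arc length = 6 + 5 + 12 + 9 + 11 + 8 + 8 = 59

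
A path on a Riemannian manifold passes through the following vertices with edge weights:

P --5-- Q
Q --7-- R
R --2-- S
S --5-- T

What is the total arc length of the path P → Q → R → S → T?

Arc length = 5 + 7 + 2 + 5 = 19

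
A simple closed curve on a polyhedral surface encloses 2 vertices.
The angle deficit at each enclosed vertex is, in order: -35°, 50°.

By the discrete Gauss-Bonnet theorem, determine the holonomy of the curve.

Holonomy = total enclosed curvature = (-35°) + 50° = 15°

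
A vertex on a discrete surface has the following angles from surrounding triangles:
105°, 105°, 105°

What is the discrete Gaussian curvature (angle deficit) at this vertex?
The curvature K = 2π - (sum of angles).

Sum of angles = 315°. K = 360° - 315° = 45° = π/4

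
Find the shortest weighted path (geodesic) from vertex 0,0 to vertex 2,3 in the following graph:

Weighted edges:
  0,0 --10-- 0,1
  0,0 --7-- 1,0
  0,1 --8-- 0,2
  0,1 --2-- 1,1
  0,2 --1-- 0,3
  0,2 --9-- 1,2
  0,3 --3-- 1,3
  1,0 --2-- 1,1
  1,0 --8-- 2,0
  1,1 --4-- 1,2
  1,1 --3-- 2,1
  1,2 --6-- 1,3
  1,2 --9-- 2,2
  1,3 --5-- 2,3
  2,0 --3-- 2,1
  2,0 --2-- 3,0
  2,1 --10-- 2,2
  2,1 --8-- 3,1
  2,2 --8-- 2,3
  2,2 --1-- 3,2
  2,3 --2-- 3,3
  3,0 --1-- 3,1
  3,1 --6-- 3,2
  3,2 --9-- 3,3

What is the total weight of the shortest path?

Shortest path: 0,0 → 1,0 → 1,1 → 1,2 → 1,3 → 2,3, total weight = 24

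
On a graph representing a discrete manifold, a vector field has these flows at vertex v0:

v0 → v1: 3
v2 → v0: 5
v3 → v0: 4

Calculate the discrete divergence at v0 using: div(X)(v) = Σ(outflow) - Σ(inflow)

Divergence = sum of outgoing flows = 3 + (-5) + (-4) = -6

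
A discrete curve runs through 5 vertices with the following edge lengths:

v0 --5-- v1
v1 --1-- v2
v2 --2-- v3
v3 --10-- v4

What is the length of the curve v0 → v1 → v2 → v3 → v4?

Arc length = 5 + 1 + 2 + 10 = 18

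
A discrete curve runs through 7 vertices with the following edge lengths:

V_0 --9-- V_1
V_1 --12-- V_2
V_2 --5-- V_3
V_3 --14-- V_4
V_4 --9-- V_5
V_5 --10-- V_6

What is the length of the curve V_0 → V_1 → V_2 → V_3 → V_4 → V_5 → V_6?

Arc length = 9 + 12 + 5 + 14 + 9 + 10 = 59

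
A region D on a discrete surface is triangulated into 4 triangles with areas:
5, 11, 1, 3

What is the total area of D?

5 + 11 + 1 + 3 = 20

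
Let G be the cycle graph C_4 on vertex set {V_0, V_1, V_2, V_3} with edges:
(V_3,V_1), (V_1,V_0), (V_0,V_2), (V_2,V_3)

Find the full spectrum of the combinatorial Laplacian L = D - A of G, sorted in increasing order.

The cycle graph C_n has Laplacian eigenvalues λ_k = 2 − 2cos(2πk/n), k = 0, 1, …, n−1. Here n = 4:
k=0: 2 − 2cos(0) = 0.0; k=1: 2 − 2cos(π/2) = 2.0; k=2: 2 − 2cos(π) = 4.0; k=3: 2 − 2cos(3π/2) = 2.0.
Laplacian eigenvalues (increasing order): [0.0, 2.0, 2.0, 4.0]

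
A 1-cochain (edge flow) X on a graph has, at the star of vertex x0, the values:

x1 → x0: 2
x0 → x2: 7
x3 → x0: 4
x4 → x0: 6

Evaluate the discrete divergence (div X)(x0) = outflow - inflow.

Divergence = sum of outgoing flows = (-2) + 7 + (-4) + (-6) = -5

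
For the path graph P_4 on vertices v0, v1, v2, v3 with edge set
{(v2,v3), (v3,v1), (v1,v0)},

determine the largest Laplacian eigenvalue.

The path graph P_n has Laplacian eigenvalues λ_k = 2 − 2cos(kπ/n), k = 0, 1, …, n−1. Here n = 4:
k=0: 2 − 2cos(0) = 0.0; k=1: 2 − 2cos(π/4) = 0.5858; k=2: 2 − 2cos(π/2) = 2.0; k=3: 2 − 2cos(3π/4) = 3.4142.
Laplacian eigenvalues: [0.0, 0.5858, 2.0, 3.4142]. Largest eigenvalue (spectral radius) = 3.4142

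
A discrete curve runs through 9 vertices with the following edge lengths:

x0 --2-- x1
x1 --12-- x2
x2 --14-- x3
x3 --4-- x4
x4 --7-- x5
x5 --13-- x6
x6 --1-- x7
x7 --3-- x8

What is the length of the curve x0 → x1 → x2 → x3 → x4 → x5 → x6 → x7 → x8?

Arc length = 2 + 12 + 14 + 4 + 7 + 13 + 1 + 3 = 56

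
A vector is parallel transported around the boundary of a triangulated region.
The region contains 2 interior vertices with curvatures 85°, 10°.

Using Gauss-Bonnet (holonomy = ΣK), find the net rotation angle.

Holonomy = total enclosed curvature = 85° + 10° = 95°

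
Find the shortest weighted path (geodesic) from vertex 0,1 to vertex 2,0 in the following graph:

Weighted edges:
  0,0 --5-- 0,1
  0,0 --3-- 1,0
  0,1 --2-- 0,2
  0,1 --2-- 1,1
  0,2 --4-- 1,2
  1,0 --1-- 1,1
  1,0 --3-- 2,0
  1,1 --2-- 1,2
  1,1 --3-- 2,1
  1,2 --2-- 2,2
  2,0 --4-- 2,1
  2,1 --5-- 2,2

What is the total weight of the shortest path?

Shortest path: 0,1 → 1,1 → 1,0 → 2,0, total weight = 6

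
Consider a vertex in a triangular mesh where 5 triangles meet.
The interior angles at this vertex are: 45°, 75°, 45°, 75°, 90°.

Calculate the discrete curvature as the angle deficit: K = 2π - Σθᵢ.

Sum of angles = 330°. K = 360° - 330° = 30°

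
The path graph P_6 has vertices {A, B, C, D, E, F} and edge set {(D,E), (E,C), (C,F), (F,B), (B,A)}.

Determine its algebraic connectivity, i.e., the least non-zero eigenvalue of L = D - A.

The path graph P_n has Laplacian eigenvalues λ_k = 2 − 2cos(kπ/n), k = 0, 1, …, n−1. Here n = 6:
k=0: 2 − 2cos(0) = 0.0; k=1: 2 − 2cos(π/6) = 0.2679; k=2: 2 − 2cos(π/3) = 1.0; k=3: 2 − 2cos(π/2) = 2.0; k=4: 2 − 2cos(2π/3) = 3.0; k=5: 2 − 2cos(5π/6) = 3.7321.
Laplacian eigenvalues: [0.0, 0.2679, 1.0, 2.0, 3.0, 3.7321]. Algebraic connectivity (smallest non-zero eigenvalue) = 0.2679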